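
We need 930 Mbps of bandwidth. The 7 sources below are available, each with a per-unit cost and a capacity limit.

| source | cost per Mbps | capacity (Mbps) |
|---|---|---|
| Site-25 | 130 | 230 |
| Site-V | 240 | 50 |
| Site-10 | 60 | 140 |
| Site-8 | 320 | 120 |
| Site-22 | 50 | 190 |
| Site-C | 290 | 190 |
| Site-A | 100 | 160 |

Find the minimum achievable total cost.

Use sources in increasing cost order.
Take 190 from Site-22 at 50 → need 740 more.
Site-10 (60): use full 140 → 600 Mbps to go.
Site-A at 100: take all 160 Mbps → 440 still needed.
Site-25 (130): use full 230 → 210 Mbps to go.
Site-V (240): use full 50 → 160 Mbps to go.
Site-C at 290: take 160 of its 190 → requirement met.
Site-8: unused.
Cost = 190×50 + 140×60 + 160×100 + 230×130 + 50×240 + 160×290 = 122200.

122200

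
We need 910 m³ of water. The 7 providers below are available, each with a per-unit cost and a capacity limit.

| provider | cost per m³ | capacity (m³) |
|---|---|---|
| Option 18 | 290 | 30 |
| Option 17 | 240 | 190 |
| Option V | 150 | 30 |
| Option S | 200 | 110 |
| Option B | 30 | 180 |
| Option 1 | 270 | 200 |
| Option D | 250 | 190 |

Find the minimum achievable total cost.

Use providers in increasing cost order.
Option B (30): use full 180 — 730 m³ to go.
Option V (150): use full 30 — 700 m³ to go.
Option S (200): use full 110 — 590 m³ to go.
Option 17 at 240: take all 190 m³ — 400 still needed.
Option D (250): use full 190 — 210 m³ to go.
Take 200 from Option 1 at 270 — need 10 more.
Option 18 at 290: take 10 of its 30 — requirement met.
Cost = 180×30 + 30×150 + 110×200 + 190×240 + 190×250 + 200×270 + 10×290 = 181900.

181900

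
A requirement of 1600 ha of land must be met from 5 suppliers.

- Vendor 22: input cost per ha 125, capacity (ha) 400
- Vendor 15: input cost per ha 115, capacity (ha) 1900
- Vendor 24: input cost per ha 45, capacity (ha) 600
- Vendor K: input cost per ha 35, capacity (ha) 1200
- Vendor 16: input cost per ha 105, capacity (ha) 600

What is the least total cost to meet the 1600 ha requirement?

60000

Cheapest first:
Take 1200 from Vendor K at 35 ; need 400 more.
Vendor 24 at 45: take 400 of its 600 ; requirement met.
Vendor 16, Vendor 15, Vendor 22: unused.
Cost = 1200×35 + 400×45 = 60000.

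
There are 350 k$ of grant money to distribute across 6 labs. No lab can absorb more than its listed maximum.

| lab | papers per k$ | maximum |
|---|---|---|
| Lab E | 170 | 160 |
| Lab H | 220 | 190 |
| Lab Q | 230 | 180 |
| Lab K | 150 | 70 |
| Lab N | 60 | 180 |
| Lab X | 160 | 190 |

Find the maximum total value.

78800

Order the labs by papers per k$: Lab Q 230 > Lab H 220 > Lab E 170 > Lab X 160 > Lab K 150 > Lab N 60.
Lab Q: +180 to 180 (cap) — 170 left.
Only 170 left; Lab H takes them to reach 170.
Total = 220×170 + 230×180 = 78800.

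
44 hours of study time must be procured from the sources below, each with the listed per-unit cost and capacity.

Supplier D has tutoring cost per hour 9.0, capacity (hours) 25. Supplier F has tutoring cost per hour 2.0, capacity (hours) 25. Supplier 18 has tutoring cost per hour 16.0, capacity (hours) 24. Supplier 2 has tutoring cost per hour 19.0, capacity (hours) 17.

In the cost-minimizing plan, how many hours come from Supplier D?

Use sources in increasing cost order.
Take 25 from Supplier F at 2.0 ; need 19 more.
Supplier D (9.0): take the remaining 19 ; done.
Supplier 18, Supplier 2: unused.

19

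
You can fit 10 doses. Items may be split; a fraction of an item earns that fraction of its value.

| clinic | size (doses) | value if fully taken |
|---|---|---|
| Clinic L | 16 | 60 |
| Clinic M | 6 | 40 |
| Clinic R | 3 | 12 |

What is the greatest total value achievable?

Sort by value density: Clinic M 40/6≈6.67, Clinic R 12/3≈4, Clinic L 60/16≈3.75.
Take all of Clinic M (6 doses, value 40) → 4 doses left.
Clinic R: take in full, 3 doses for value 12 → 1 left.
Fill the last 1 doses with part of Clinic L: 1/16 of it earns 3.75.
Total value = 55.75.

55.75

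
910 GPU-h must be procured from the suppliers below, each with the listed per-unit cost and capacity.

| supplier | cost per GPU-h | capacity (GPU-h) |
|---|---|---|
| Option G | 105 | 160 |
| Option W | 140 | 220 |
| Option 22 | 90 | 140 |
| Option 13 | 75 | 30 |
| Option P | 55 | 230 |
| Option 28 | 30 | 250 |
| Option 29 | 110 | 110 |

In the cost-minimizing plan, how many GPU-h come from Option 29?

Cheapest first:
Option 28 at 30: take all 250 GPU-h — 660 still needed.
Option P at 55: take all 230 GPU-h — 430 still needed.
Option 13 at 75: take all 30 GPU-h — 400 still needed.
Option 22 (90): use full 140 — 260 GPU-h to go.
Option G (105): use full 160 — 100 GPU-h to go.
Option 29 (110): take the remaining 100 — done.
Option W: unused.

100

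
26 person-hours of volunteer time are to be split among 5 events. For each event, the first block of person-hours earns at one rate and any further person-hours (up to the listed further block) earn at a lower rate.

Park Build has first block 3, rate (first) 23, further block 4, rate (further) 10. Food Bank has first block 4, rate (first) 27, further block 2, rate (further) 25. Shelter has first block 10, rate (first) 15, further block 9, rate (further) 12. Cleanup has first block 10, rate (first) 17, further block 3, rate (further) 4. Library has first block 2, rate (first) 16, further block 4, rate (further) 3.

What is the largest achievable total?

504

Treat each block as its own option and order by rate: Food Bank/tier1 27 > Food Bank/tier2 25 > Park Build/tier1 23 > Cleanup/tier1 17 > Library/tier1 16 > Shelter/tier1 15 > Shelter/tier2 12 > Park Build/tier2 10 > Cleanup/tier2 4 > Library/tier2 3.
Food Bank/tier1 (27): +4 → 22 left.
Food Bank tier2 at 25: fill all 2 → 20 left.
Fill Park Build tier1 block (3 at 23) → 17 left.
Cleanup tier1 at 17: fill all 10 → 7 left.
Library tier1 at 16: fill all 2 → 5 left.
Shelter/tier1: +5 of 10 at 15; pool empty.
Total = 27×4 + 25×2 + 23×3 + 17×10 + 16×2 + 15×5 = 504.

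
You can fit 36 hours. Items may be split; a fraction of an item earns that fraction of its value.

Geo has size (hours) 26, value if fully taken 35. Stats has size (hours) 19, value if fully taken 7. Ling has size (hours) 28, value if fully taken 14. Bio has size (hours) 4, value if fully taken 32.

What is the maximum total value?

Rank by value-to-size ratio: Bio 32/4≈8, Geo 35/26≈1.35, Ling 14/28≈0.5, Stats 7/19≈0.368.
Bio: take in full, 4 hours for value 32 ; 32 left.
Take all of Geo (26 hours, value 35) ; 6 hours left.
Only 6 hours remain; take 6/28 of Ling for value 14×6/28 = 3.
Total value = 70.

70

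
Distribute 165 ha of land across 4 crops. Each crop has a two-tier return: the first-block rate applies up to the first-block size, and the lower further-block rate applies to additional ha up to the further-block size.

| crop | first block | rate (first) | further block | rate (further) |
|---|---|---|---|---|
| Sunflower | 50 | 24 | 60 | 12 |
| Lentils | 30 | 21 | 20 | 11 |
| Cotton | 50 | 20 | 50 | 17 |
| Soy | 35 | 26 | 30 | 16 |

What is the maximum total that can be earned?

3740

Rank every tier by rate: Soy/T1 26 > Sunflower/T1 24 > Lentils/T1 21 > Cotton/T1 20 > Cotton/T2 17 > Soy/T2 16 > Sunflower/T2 12 > Lentils/T2 11.
Soy/T1 (26): +35 ; 130 left.
Sunflower/T1 (24): +50 ; 80 left.
Lentils/T1 (21): +30 ; 50 left.
Cotton T1 at 20: fill all 50 ; 0 left.
Total = 26×35 + 24×50 + 21×30 + 20×50 = 3740.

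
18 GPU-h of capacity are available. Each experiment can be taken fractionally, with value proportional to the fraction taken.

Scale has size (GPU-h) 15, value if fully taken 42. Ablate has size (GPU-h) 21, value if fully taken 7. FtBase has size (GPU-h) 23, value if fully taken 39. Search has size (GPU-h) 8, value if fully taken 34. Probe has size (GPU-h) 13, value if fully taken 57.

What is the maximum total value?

78.25

Rank by value-to-size ratio: Probe 57/13≈4.38, Search 34/8≈4.25, Scale 42/15≈2.8, FtBase 39/23≈1.7, Ablate 7/21≈0.333.
Take all of Probe (13 GPU-h, value 57) ; 5 GPU-h left.
5 GPU-h left: a 5/8 share of Search gives 34×5/8 = 21.25.
Total value = 78.25.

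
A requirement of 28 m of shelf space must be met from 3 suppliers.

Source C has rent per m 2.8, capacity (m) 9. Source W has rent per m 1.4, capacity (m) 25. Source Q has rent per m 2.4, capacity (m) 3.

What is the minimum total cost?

Cheapest first:
Source W at 1.4: take all 25 m ; 3 still needed.
Take 3 from Source Q at 2.4 ; need 0 more.
Source C: unused.
Cost = 25×1.4 + 3×2.4 = 42.2.

42.2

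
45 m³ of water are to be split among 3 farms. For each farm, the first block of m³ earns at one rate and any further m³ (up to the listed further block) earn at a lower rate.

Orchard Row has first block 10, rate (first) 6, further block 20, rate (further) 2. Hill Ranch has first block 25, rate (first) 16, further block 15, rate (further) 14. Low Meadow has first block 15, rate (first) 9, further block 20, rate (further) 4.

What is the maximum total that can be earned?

Rank every tier by rate: Hill Ranch/first 16 > Hill Ranch/second 14 > Low Meadow/first 9 > Orchard Row/first 6 > Low Meadow/second 4 > Orchard Row/second 2.
Fill Hill Ranch first block (25 at 16) → 20 left.
Hill Ranch/second (14): +15 → 5 left.
Low Meadow/first: +5 of 15 at 9; pool empty.
Total = 16×25 + 14×15 + 9×5 = 655.

655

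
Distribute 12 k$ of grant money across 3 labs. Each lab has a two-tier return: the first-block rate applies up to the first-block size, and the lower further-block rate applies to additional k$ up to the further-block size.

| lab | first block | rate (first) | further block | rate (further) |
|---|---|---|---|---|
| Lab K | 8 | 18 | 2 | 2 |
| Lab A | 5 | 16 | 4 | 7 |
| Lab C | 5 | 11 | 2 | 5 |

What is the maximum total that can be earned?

Order all 6 blocks by rate: Lab K/first 18 > Lab A/first 16 > Lab C/first 11 > Lab A/second 7 > Lab C/second 5 > Lab K/second 2.
Lab K/first (18): +8 → 4 left.
Lab A/first: +4 of 5 at 16; pool empty.
Total = 18×8 + 16×4 = 208.

208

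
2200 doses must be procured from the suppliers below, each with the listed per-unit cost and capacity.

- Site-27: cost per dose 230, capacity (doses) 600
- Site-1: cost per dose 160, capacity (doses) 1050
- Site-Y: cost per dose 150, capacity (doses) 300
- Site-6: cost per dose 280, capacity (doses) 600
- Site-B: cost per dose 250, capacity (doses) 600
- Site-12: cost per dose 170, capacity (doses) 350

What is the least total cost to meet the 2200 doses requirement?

Cheapest first:
Site-Y (150): use full 300 ; 1900 doses to go.
Site-1 at 160: take all 1050 doses ; 850 still needed.
Site-12 (170): use full 350 ; 500 doses to go.
Take 500 from Site-27 at 230 to finish.
Site-B, Site-6: unused.
Cost = 300×150 + 1050×160 + 350×170 + 500×230 = 387500.

387500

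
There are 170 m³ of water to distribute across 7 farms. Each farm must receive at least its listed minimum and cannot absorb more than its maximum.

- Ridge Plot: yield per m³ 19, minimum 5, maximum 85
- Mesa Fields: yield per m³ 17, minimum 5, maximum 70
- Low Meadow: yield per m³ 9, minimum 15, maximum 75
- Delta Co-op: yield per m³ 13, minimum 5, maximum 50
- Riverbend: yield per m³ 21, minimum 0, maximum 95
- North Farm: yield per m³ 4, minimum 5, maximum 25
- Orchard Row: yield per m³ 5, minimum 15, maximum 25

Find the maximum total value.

2945

Meeting every minimum uses 5+5+15+5+0+5+15 = 50 m³, leaving 120.
Order the farms by yield per m³: Riverbend 21 > Ridge Plot 19 > Mesa Fields 17 > Delta Co-op 13 > Low Meadow 9 > Orchard Row 5 > North Farm 4.
Riverbend: +95 to 95 (cap) — 25 left.
Only 25 left; Ridge Plot takes them to reach 30.
Total = 19×30 + 17×5 + 9×15 + 13×5 + 21×95 + 4×5 + 5×15 = 2945.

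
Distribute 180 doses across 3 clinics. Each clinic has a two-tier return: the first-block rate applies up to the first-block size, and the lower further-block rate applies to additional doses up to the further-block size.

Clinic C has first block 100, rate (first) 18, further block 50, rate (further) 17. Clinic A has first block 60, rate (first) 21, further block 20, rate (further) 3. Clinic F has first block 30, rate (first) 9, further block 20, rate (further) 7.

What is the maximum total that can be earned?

3400

Treat each block as its own option and order by rate: Clinic A/tier1 21 > Clinic C/tier1 18 > Clinic C/tier2 17 > Clinic F/tier1 9 > Clinic F/tier2 7 > Clinic A/tier2 3.
Clinic A tier1 at 21: fill all 60 ; 120 left.
Clinic C tier1 at 18: fill all 100 ; 20 left.
20 remain; put them into Clinic C tier2 at 17.
Total = 21×60 + 18×100 + 17×20 = 3400.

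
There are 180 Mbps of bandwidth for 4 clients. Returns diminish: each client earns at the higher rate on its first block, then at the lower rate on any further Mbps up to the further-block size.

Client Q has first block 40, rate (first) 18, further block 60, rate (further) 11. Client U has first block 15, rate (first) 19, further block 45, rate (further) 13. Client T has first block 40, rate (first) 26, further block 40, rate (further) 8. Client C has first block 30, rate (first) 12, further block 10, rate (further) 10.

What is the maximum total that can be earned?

3100

Rank every tier by rate: Client T/tier1 26 > Client U/tier1 19 > Client Q/tier1 18 > Client U/tier2 13 > Client C/tier1 12 > Client Q/tier2 11 > Client C/tier2 10 > Client T/tier2 8.
Client T tier1 at 26: fill all 40 → 140 left.
Client U tier1 at 19: fill all 15 → 125 left.
Client Q tier1 at 18: fill all 40 → 85 left.
Client U tier2 at 13: fill all 45 → 40 left.
Client C/tier1 (12): +30 → 10 left.
Client Q tier2 at 11: only 10 left, fill 10.
Total = 26×40 + 19×15 + 18×40 + 13×45 + 12×30 + 11×10 = 3100.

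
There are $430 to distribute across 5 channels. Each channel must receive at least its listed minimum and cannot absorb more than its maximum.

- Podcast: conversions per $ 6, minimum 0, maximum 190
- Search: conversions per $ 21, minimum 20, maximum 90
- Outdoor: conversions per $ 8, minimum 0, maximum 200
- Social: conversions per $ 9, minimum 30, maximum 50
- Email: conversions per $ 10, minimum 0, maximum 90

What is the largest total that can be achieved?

Meeting every minimum uses 0+20+0+30+0 = 50 $, leaving 380.
Highest conversions per $ first: Search 21 > Email 10 > Social 9 > Outdoor 8 > Podcast 6.
Search takes 70 more to reach its cap of 90 → 310 left.
Email: +90 to 90 (cap) → 220 left.
Social: +20 to 50 (cap) → 200 left.
Outdoor takes 200 more to reach its cap of 200 → 0 left.
Total = 21×90 + 8×200 + 9×50 + 10×90 = 4840.

4840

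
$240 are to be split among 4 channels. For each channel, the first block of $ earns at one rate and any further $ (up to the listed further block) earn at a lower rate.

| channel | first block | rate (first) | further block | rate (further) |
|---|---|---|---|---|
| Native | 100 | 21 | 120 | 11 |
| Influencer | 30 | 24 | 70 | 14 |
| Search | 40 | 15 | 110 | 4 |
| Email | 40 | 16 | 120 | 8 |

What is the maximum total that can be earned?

4480

Treat each block as its own option and order by rate: Influencer/tier1 24 > Native/tier1 21 > Email/tier1 16 > Search/tier1 15 > Influencer/tier2 14 > Native/tier2 11 > Email/tier2 8 > Search/tier2 4.
Fill Influencer tier1 block (30 at 24) — 210 left.
Fill Native tier1 block (100 at 21) — 110 left.
Email/tier1 (16): +40 — 70 left.
Fill Search tier1 block (40 at 15) — 30 left.
Influencer/tier2: +30 of 70 at 14; pool empty.
Total = 24×30 + 21×100 + 16×40 + 15×40 + 14×30 = 4480.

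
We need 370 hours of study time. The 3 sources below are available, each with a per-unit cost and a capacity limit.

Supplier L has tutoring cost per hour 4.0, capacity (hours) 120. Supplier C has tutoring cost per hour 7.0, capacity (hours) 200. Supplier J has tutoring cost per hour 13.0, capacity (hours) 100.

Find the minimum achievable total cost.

Cheapest first:
Supplier L (4.0): use full 120 → 250 hours to go.
Supplier C at 7.0: take all 200 hours → 50 still needed.
Supplier J (13.0): take the remaining 50 → done.
Cost = 120×4.0 + 200×7.0 + 50×13.0 = 2530.

2530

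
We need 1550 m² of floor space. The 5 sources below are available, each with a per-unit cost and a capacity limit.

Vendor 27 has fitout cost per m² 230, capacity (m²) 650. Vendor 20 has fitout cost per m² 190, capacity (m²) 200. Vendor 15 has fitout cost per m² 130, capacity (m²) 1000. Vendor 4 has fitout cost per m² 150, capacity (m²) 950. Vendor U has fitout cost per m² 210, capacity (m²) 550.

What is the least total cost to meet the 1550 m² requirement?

Cheapest first:
Take 1000 from Vendor 15 at 130 ; need 550 more.
Take 550 from Vendor 4 at 150 to finish.
Vendor 20, Vendor U, Vendor 27: unused.
Cost = 1000×130 + 550×150 = 212500.

212500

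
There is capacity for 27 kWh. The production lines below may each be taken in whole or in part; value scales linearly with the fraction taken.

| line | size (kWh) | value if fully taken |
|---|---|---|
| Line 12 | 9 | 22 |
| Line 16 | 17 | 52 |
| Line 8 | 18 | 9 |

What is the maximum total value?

74.5

Best value per unit of size first: Line 16 52/17≈3.06, Line 12 22/9≈2.44, Line 8 9/18≈0.5.
All 17 kWh of Line 16 fit (value 52) — 10 remain.
Take all of Line 12 (9 kWh, value 22) — 1 kWh left.
1 kWh left: a 1/18 share of Line 8 gives 9×1/18 = 0.5.
Total value = 74.5.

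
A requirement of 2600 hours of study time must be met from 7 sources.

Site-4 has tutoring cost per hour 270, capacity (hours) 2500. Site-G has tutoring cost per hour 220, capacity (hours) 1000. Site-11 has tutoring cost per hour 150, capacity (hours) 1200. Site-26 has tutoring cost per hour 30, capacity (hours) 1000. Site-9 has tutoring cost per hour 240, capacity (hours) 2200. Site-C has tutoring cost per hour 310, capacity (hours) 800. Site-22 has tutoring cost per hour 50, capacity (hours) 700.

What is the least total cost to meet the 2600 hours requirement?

Use sources in increasing cost order.
Take 1000 from Site-26 at 30 ; need 1600 more.
Site-22 at 50: take all 700 hours ; 900 still needed.
Site-11 (150): take the remaining 900 ; done.
Site-G, Site-9, Site-4, Site-C: unused.
Cost = 1000×30 + 700×50 + 900×150 = 200000.

200000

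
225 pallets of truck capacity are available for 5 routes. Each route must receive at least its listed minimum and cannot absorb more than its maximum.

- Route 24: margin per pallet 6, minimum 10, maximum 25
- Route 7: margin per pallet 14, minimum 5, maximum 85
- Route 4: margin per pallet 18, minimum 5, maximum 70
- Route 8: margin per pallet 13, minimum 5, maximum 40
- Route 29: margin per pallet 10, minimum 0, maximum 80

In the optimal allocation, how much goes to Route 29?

20

Meeting every minimum uses 10+5+5+5+0 = 25 pallets, leaving 200.
Rank by margin per pallet: Route 4 18 > Route 7 14 > Route 8 13 > Route 29 10 > Route 24 6.
Route 4: +65 to 70 (cap) — 135 left.
Route 7 takes 80 more to reach its cap of 85 — 55 left.
Route 8: +35 to 40 (cap) — 20 left.
Route 29: +20 (room for 80) → 20. Pool exhausted.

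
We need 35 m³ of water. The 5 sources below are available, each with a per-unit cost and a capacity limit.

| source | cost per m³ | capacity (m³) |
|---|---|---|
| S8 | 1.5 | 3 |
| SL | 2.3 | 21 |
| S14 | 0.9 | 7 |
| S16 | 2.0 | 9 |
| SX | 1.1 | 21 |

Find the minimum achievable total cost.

Use sources in increasing cost order.
S14 (0.9): use full 7 → 28 m³ to go.
Take 21 from SX at 1.1 → need 7 more.
Take 3 from S8 at 1.5 → need 4 more.
S16 (2.0): take the remaining 4 → done.
SL: unused.
Cost = 7×0.9 + 21×1.1 + 3×1.5 + 4×2.0 = 41.9.

41.9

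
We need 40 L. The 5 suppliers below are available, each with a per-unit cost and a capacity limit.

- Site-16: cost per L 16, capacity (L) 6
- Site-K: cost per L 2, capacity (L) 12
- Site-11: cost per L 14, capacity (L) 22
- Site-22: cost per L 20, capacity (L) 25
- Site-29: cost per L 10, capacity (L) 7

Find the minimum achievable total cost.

388

Fill from the cheapest supplier first.
Site-K (2): use full 12 → 28 L to go.
Site-29 at 10: take all 7 L → 21 still needed.
Site-11 (14): take the remaining 21 → done.
Site-16, Site-22: unused.
Cost = 12×2 + 7×10 + 21×14 = 388.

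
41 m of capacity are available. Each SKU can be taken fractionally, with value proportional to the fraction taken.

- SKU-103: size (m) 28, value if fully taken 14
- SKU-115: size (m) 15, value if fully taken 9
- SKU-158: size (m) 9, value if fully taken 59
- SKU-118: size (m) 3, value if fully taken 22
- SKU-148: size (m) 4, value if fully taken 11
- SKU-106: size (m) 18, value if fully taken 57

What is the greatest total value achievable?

Best value per unit of size first: SKU-118 22/3≈7.33, SKU-158 59/9≈6.56, SKU-106 57/18≈3.17, SKU-148 11/4≈2.75, SKU-115 9/15≈0.6, SKU-103 14/28≈0.5.
Take all of SKU-118 (3 m, value 22) → 38 m left.
SKU-158: take in full, 9 m for value 59 → 29 left.
SKU-106: take in full, 18 m for value 57 → 11 left.
SKU-148: take in full, 4 m for value 11 → 7 left.
7 m left: a 7/15 share of SKU-115 gives 9×7/15 = 4.2.
Total value = 153.2.

153.2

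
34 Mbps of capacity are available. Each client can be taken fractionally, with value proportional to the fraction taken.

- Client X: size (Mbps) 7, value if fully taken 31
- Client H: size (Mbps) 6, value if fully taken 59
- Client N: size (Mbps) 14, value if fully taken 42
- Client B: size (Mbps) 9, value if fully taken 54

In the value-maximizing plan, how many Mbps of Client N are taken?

12

Sort by value density: Client H 59/6≈9.83, Client B 54/9≈6, Client X 31/7≈4.43, Client N 42/14≈3.
Client H: take in full, 6 Mbps for value 59 — 28 left.
Client B: take in full, 9 Mbps for value 54 — 19 left.
Client X: take in full, 7 Mbps for value 31 — 12 left.
Fill the last 12 Mbps with part of Client N: 12/14 of it earns 36.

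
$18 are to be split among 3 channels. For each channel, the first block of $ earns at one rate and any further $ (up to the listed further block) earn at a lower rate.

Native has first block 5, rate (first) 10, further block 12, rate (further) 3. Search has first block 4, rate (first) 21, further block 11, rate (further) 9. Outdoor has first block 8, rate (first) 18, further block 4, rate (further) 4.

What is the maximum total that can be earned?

Order all 6 blocks by rate: Search/T1 21 > Outdoor/T1 18 > Native/T1 10 > Search/T2 9 > Outdoor/T2 4 > Native/T2 3.
Search T1 at 21: fill all 4 ; 14 left.
Outdoor T1 at 18: fill all 8 ; 6 left.
Native T1 at 10: fill all 5 ; 1 left.
Search T2 at 9: only 1 left, fill 1.
Total = 21×4 + 18×8 + 10×5 + 9×1 = 287.

287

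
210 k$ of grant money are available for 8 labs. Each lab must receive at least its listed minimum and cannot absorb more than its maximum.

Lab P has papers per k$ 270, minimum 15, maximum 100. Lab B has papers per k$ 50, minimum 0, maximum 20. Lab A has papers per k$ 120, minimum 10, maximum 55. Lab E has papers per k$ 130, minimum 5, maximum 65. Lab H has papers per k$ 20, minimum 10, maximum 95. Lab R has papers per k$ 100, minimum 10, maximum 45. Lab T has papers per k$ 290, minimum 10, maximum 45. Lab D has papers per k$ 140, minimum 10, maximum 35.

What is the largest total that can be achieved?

Meeting every minimum uses 15+0+10+5+10+10+10+10 = 70 k$, leaving 140.
Highest papers per k$ first: Lab T 290 > Lab P 270 > Lab D 140 > Lab E 130 > Lab A 120 > Lab R 100 > Lab B 50 > Lab H 20.
Lab T takes 35 more to reach its cap of 45 → 105 left.
Give Lab P 85 more to hit its cap of 100 → 20 left.
Lab D: +20 (room for 25) → 30. Pool exhausted.
Total = 270×100 + 120×10 + 130×5 + 20×10 + 100×10 + 290×45 + 140×30 = 47300.

47300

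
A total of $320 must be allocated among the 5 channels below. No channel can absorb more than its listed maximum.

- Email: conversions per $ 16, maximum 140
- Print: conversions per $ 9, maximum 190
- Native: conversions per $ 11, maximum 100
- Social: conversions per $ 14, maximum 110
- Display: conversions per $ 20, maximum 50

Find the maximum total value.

5000

Rank by conversions per $: Display 20 > Email 16 > Social 14 > Native 11 > Print 9.
Display: +50 to 50 (cap) — 270 left.
Email: +140 to 140 (cap) — 130 left.
Give Social 110 to hit its cap of 110 — 20 left.
Only 20 left; Native takes them to reach 20.
Total = 16×140 + 11×20 + 14×110 + 20×50 = 5000.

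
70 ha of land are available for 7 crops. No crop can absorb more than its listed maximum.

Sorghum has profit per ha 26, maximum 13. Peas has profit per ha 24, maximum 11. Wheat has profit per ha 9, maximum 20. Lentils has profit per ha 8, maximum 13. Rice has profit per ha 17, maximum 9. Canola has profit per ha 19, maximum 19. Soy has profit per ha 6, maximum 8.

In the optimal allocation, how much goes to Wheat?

18

Order the crops by profit per ha: Sorghum 26 > Peas 24 > Canola 19 > Rice 17 > Wheat 9 > Lentils 8 > Soy 6.
Sorghum: +13 to 13 (cap) → 57 left.
Peas takes 11 to reach its cap of 11 → 46 left.
Canola: +19 to 19 (cap) → 27 left.
Rice: +9 to 9 (cap) → 18 left.
Only 18 left; Wheat takes them to reach 18.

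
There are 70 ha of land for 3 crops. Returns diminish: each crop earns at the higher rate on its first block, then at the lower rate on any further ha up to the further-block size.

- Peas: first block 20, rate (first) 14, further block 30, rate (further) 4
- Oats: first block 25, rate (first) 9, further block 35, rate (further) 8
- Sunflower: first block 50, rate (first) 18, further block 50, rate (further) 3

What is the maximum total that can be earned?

Rank every tier by rate: Sunflower/tier1 18 > Peas/tier1 14 > Oats/tier1 9 > Oats/tier2 8 > Peas/tier2 4 > Sunflower/tier2 3.
Fill Sunflower tier1 block (50 at 18) → 20 left.
Fill Peas tier1 block (20 at 14) → 0 left.
Total = 18×50 + 14×20 = 1180.

1180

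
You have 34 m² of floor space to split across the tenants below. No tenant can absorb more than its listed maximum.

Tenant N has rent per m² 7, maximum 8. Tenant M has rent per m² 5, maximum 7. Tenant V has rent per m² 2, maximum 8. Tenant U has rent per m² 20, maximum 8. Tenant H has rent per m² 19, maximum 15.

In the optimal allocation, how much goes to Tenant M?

Highest rent per m² first: Tenant U 20 > Tenant H 19 > Tenant N 7 > Tenant M 5 > Tenant V 2.
Give Tenant U 8 to hit its cap of 8 → 26 left.
Tenant H: +15 to 15 (cap) → 11 left.
Tenant N: +8 to 8 (cap) → 3 left.
Tenant M has room for 7 but only 3 remain, so it gets 3.

3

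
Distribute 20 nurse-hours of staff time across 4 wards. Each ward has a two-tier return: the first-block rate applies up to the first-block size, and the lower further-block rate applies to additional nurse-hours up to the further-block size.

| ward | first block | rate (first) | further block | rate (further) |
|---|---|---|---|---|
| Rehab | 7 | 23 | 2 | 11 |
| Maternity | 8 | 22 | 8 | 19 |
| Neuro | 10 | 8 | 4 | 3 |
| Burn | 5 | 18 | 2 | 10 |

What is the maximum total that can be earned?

432

Rank every tier by rate: Rehab/first 23 > Maternity/first 22 > Maternity/second 19 > Burn/first 18 > Rehab/second 11 > Burn/second 10 > Neuro/first 8 > Neuro/second 3.
Rehab first at 23: fill all 7 → 13 left.
Maternity first at 22: fill all 8 → 5 left.
Maternity/second: +5 of 8 at 19; pool empty.
Total = 23×7 + 22×8 + 19×5 = 432.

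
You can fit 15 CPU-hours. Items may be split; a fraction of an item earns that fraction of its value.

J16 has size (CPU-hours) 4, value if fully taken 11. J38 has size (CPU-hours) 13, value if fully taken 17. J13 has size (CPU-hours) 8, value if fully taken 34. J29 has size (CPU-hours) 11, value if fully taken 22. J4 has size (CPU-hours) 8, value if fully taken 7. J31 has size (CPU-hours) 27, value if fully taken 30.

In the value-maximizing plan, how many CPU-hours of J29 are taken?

3

Sort by value density: J13 34/8≈4.25, J16 11/4≈2.75, J29 22/11≈2, J38 17/13≈1.31, J31 30/27≈1.11, J4 7/8≈0.875.
J13: take in full, 8 CPU-hours for value 34 → 7 left.
J16: take in full, 4 CPU-hours for value 11 → 3 left.
Only 3 CPU-hours remain; take 3/11 of J29 for value 22×3/11 = 6.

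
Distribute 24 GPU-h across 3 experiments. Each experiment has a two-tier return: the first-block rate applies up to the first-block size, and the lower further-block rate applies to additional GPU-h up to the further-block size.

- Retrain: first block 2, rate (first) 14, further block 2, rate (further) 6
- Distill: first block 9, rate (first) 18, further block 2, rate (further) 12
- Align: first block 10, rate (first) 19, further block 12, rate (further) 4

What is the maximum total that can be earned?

Rank every tier by rate: Align/tier1 19 > Distill/tier1 18 > Retrain/tier1 14 > Distill/tier2 12 > Retrain/tier2 6 > Align/tier2 4.
Align tier1 at 19: fill all 10 ; 14 left.
Distill tier1 at 18: fill all 9 ; 5 left.
Retrain/tier1 (14): +2 ; 3 left.
Distill/tier2 (12): +2 ; 1 left.
Retrain/tier2: +1 of 2 at 6; pool empty.
Total = 19×10 + 18×9 + 14×2 + 12×2 + 6×1 = 410.

410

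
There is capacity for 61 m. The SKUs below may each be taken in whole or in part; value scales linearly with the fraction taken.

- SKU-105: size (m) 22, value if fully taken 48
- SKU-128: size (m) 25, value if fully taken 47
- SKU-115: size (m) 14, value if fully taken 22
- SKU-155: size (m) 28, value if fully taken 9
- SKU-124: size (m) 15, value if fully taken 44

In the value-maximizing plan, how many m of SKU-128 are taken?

24

Rank by value-to-size ratio: SKU-124 44/15≈2.93, SKU-105 48/22≈2.18, SKU-128 47/25≈1.88, SKU-115 22/14≈1.57, SKU-155 9/28≈0.321.
SKU-124: take in full, 15 m for value 44 ; 46 left.
SKU-105: take in full, 22 m for value 48 ; 24 left.
24 m left: a 24/25 share of SKU-128 gives 47×24/25 = 45.12.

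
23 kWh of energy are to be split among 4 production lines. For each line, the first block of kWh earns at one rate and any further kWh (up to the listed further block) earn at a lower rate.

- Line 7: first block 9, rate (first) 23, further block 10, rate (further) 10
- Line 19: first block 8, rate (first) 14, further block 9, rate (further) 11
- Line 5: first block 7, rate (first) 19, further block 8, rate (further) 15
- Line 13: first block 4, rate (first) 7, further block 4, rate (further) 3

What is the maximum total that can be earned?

445

Treat each block as its own option and order by rate: Line 7/first 23 > Line 5/first 19 > Line 5/second 15 > Line 19/first 14 > Line 19/second 11 > Line 7/second 10 > Line 13/first 7 > Line 13/second 3.
Line 7 first at 23: fill all 9 — 14 left.
Line 5/first (19): +7 — 7 left.
Line 5 second at 15: only 7 left, fill 7.
Total = 23×9 + 19×7 + 15×7 = 445.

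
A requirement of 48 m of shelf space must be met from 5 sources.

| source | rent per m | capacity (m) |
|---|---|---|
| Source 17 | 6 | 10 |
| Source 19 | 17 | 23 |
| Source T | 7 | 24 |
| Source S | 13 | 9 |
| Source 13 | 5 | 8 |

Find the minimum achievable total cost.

346

Cheapest first:
Take 8 from Source 13 at 5 → need 40 more.
Source 17 (6): use full 10 → 30 m to go.
Source T at 7: take all 24 m → 6 still needed.
Take 6 from Source S at 13 to finish.
Source 19: unused.
Cost = 8×5 + 10×6 + 24×7 + 6×13 = 346.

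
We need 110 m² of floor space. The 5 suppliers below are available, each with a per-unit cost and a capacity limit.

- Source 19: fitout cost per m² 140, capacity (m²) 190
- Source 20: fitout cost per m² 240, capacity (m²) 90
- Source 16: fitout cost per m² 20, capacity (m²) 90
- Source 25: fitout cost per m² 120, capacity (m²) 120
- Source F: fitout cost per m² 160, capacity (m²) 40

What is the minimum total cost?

4200

Use suppliers in increasing cost order.
Source 16 at 20: take all 90 m² → 20 still needed.
Source 25 (120): take the remaining 20 → done.
Source 19, Source F, Source 20: unused.
Cost = 90×20 + 20×120 = 4200.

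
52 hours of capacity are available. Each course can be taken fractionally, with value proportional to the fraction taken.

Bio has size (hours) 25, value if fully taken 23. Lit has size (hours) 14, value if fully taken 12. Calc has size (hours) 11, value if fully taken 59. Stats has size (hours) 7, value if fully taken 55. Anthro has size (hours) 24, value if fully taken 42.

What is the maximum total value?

165.2

Sort by value density: Stats 55/7≈7.86, Calc 59/11≈5.36, Anthro 42/24≈1.75, Bio 23/25≈0.92, Lit 12/14≈0.857.
All 7 hours of Stats fit (value 55) → 45 remain.
Take all of Calc (11 hours, value 59) → 34 hours left.
All 24 hours of Anthro fit (value 42) → 10 remain.
Fill the last 10 hours with part of Bio: 10/25 of it earns 9.2.
Total value = 165.2.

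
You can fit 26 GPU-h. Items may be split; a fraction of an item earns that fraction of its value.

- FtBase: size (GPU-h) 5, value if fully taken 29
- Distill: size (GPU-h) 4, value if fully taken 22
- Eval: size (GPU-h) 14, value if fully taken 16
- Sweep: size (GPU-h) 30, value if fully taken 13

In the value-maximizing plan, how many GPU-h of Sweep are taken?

3

Rank by value-to-size ratio: FtBase 29/5≈5.8, Distill 22/4≈5.5, Eval 16/14≈1.14, Sweep 13/30≈0.433.
FtBase: take in full, 5 GPU-h for value 29 — 21 left.
Distill: take in full, 4 GPU-h for value 22 — 17 left.
Take all of Eval (14 GPU-h, value 16) — 3 GPU-h left.
3 GPU-h left: a 3/30 share of Sweep gives 13×3/30 = 1.3.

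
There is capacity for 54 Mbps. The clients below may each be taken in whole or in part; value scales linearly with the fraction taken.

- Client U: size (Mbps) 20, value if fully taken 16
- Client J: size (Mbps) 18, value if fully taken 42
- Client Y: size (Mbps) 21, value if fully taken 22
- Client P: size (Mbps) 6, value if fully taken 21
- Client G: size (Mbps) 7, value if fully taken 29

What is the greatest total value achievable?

Sort by value density: Client G 29/7≈4.14, Client P 21/6≈3.5, Client J 42/18≈2.33, Client Y 22/21≈1.05, Client U 16/20≈0.8.
Client G: take in full, 7 Mbps for value 29 ; 47 left.
All 6 Mbps of Client P fit (value 21) ; 41 remain.
Client J: take in full, 18 Mbps for value 42 ; 23 left.
All 21 Mbps of Client Y fit (value 22) ; 2 remain.
Fill the last 2 Mbps with part of Client U: 2/20 of it earns 1.6.
Total value = 115.6.

115.6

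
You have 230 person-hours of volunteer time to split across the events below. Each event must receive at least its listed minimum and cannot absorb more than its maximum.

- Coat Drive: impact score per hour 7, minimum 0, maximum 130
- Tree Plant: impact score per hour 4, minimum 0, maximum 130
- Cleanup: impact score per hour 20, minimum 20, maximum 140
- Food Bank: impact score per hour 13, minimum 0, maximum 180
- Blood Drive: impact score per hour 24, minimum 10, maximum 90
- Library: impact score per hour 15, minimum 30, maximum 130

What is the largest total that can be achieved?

4810

Meeting every minimum uses 0+0+20+0+10+30 = 60 person-hours, leaving 170.
Order the events by impact score per hour: Blood Drive 24 > Cleanup 20 > Library 15 > Food Bank 13 > Coat Drive 7 > Tree Plant 4.
Give Blood Drive 80 more to hit its cap of 90 → 90 left.
Cleanup: +90 (room for 120) → 110. Pool exhausted.
Total = 20×110 + 24×90 + 15×30 = 4810.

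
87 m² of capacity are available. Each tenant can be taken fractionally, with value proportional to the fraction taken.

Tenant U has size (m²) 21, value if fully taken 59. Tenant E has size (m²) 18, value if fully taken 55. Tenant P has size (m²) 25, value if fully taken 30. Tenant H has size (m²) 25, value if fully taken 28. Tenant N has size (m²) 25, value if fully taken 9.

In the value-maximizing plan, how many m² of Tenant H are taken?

Rank by value-to-size ratio: Tenant E 55/18≈3.06, Tenant U 59/21≈2.81, Tenant P 30/25≈1.2, Tenant H 28/25≈1.12, Tenant N 9/25≈0.36.
Take all of Tenant E (18 m², value 55) ; 69 m² left.
Take all of Tenant U (21 m², value 59) ; 48 m² left.
Tenant P: take in full, 25 m² for value 30 ; 23 left.
Fill the last 23 m² with part of Tenant H: 23/25 of it earns 25.76.

23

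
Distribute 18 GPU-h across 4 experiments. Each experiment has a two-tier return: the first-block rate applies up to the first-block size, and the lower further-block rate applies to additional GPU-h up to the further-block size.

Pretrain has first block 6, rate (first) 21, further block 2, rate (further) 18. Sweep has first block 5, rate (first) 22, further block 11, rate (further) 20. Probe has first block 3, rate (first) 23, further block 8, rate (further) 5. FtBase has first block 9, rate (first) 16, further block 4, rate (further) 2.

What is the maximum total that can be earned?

385

Treat each block as its own option and order by rate: Probe/T1 23 > Sweep/T1 22 > Pretrain/T1 21 > Sweep/T2 20 > Pretrain/T2 18 > FtBase/T1 16 > Probe/T2 5 > FtBase/T2 2.
Probe T1 at 23: fill all 3 → 15 left.
Sweep/T1 (22): +5 → 10 left.
Pretrain T1 at 21: fill all 6 → 4 left.
Sweep T2 at 20: only 4 left, fill 4.
Total = 23×3 + 22×5 + 21×6 + 20×4 = 385.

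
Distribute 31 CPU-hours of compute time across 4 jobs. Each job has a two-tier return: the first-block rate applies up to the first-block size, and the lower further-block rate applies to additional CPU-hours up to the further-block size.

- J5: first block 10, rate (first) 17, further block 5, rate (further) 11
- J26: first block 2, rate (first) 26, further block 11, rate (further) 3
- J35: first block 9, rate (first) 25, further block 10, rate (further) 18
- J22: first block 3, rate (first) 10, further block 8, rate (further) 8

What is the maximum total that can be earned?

Treat each block as its own option and order by rate: J26/first 26 > J35/first 25 > J35/second 18 > J5/first 17 > J5/second 11 > J22/first 10 > J22/second 8 > J26/second 3.
J26/first (26): +2 ; 29 left.
J35/first (25): +9 ; 20 left.
Fill J35 second block (10 at 18) ; 10 left.
J5 first at 17: fill all 10 ; 0 left.
Total = 26×2 + 25×9 + 18×10 + 17×10 = 627.

627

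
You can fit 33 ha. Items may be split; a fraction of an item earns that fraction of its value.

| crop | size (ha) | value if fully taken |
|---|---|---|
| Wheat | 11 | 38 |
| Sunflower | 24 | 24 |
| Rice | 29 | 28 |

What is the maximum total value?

60

Rank by value-to-size ratio: Wheat 38/11≈3.45, Sunflower 24/24≈1, Rice 28/29≈0.966.
Take all of Wheat (11 ha, value 38) → 22 ha left.
22 ha left: a 22/24 share of Sunflower gives 24×22/24 = 22.
Total value = 60.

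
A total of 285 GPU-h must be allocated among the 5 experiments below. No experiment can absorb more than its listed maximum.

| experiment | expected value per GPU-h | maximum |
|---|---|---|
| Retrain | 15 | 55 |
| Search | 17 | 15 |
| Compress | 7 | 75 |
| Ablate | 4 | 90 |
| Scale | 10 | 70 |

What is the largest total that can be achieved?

2585

Order the experiments by expected value per GPU-h: Search 17 > Retrain 15 > Scale 10 > Compress 7 > Ablate 4.
Search: +15 to 15 (cap) → 270 left.
Retrain takes 55 to reach its cap of 55 → 215 left.
Scale: +70 to 70 (cap) → 145 left.
Compress: +75 to 75 (cap) → 70 left.
Ablate has room for 90 but only 70 remain, so it gets 70.
Total = 15×55 + 17×15 + 7×75 + 4×70 + 10×70 = 2585.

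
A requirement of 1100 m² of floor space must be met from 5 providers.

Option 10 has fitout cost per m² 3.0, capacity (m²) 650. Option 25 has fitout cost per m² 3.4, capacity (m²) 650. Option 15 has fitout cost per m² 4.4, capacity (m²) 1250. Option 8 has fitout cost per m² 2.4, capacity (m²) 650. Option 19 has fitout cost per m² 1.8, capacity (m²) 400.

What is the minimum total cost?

Fill from the cheapest provider first.
Take 400 from Option 19 at 1.8 ; need 700 more.
Take 650 from Option 8 at 2.4 ; need 50 more.
Option 10 (3.0): take the remaining 50 ; done.
Option 25, Option 15: unused.
Cost = 400×1.8 + 650×2.4 + 50×3.0 = 2430.

2430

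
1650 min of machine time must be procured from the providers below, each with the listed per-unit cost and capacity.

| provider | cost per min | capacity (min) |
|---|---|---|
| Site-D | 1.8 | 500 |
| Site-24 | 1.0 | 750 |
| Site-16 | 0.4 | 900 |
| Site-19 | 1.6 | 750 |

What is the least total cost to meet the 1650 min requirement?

Cheapest first:
Site-16 (0.4): use full 900 — 750 min to go.
Take 750 from Site-24 at 1.0 — need 0 more.
Site-19, Site-D: unused.
Cost = 900×0.4 + 750×1.0 = 1110.

1110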